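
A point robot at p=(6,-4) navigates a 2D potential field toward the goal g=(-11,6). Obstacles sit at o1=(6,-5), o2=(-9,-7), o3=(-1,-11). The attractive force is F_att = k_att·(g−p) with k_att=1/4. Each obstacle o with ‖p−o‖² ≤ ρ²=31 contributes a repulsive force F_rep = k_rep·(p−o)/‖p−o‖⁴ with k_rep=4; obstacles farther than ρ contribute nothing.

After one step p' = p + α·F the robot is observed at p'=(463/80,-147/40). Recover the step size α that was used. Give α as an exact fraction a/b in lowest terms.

F_att = 1/4·(g−p) = 1/4·(-17,10) = (-4.2500,2.5000)
o1: d²=1 ≤ ρ²=31; F_rep = 4·(0,1)/1² = (0.0000,4.0000)
o2: d²=234 > ρ²=31 → inactive
o3: d²=98 > ρ²=31 → inactive
F = F_att + ΣF_rep = (-4.2500,6.5000)
Δp = p'−p = (-0.2125,0.3250); α = Δx/Fx = (-17/80) / (-17/4) = 1/20
check: Δy/Fy = (13/40) / (13/2) = 1/20 ✓

α = 1/20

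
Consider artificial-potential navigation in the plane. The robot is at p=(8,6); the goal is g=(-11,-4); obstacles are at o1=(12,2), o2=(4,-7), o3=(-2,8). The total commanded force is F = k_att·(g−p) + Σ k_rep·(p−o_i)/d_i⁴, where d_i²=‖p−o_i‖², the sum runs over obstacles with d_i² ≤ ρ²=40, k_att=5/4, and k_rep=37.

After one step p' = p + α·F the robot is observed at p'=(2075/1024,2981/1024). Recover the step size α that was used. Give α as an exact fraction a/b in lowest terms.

α = 1/4

F_att = 5/4·(g−p) = 5/4·(-19,-10) = (-23.7500,-12.5000)
o1: d²=32 ≤ ρ²=40; F_rep = 37·(-4,4)/32² = (-0.1445,0.1445)
o2: d²=185 > ρ²=40 → inactive
o3: d²=104 > ρ²=40 → inactive
F = F_att + ΣF_rep = (-23.8945,-12.3555)
Δp = p'−p = (-5.9736,-3.0889); α = Δx/Fx = (-6117/1024) / (-6117/256) = 1/4
check: Δy/Fy = (-3163/1024) / (-3163/256) = 1/4 ✓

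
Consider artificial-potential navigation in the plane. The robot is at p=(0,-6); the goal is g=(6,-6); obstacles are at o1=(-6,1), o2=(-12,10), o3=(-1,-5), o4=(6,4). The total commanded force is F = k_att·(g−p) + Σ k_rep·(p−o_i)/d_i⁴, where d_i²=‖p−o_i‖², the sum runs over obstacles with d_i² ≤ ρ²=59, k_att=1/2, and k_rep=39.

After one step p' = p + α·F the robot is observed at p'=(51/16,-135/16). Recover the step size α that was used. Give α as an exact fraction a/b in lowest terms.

F_att = 1/2·(g−p) = 1/2·(6,0) = (3.0000,0.0000)
o1: d²=85 > ρ²=59 → inactive
o2: d²=400 > ρ²=59 → inactive
o3: d²=2 ≤ ρ²=59; F_rep = 39·(1,-1)/2² = (9.7500,-9.7500)
o4: d²=136 > ρ²=59 → inactive
F = F_att + ΣF_rep = (12.7500,-9.7500)
Δp = p'−p = (3.1875,-2.4375); α = Δx/Fx = (51/16) / (51/4) = 1/4
check: Δy/Fy = (-39/16) / (-39/4) = 1/4 ✓

α = 1/4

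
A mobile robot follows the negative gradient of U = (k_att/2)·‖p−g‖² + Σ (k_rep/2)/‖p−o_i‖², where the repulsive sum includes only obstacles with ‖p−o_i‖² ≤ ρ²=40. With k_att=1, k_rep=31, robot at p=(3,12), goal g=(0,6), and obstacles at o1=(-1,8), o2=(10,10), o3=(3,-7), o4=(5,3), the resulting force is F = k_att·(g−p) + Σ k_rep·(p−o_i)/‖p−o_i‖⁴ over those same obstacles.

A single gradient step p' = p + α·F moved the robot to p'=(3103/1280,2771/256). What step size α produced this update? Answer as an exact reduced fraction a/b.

α = 1/5

F_att = 1·(g−p) = 1·(-3,-6) = (-3.0000,-6.0000)
o1: d²=32 ≤ ρ²=40; F_rep = 31·(4,4)/32² = (0.1211,0.1211)
o2: d²=53 > ρ²=40 → inactive
o3: d²=361 > ρ²=40 → inactive
o4: d²=85 > ρ²=40 → inactive
F = F_att + ΣF_rep = (-2.8789,-5.8789)
Δp = p'−p = (-0.5758,-1.1758); α = Δx/Fx = (-737/1280) / (-737/256) = 1/5
check: Δy/Fy = (-301/256) / (-1505/256) = 1/5 ✓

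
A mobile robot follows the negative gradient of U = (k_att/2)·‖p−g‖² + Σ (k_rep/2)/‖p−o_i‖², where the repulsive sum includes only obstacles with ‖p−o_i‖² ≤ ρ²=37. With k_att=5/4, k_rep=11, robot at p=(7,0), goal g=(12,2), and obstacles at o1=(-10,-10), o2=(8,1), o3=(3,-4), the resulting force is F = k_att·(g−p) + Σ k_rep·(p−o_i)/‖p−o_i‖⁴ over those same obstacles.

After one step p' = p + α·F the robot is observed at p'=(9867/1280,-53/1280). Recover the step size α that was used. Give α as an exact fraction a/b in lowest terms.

α = 1/5

F_att = 5/4·(g−p) = 5/4·(5,2) = (6.2500,2.5000)
o1: d²=389 > ρ²=37 → inactive
o2: d²=2 ≤ ρ²=37; F_rep = 11·(-1,-1)/2² = (-2.7500,-2.7500)
o3: d²=32 ≤ ρ²=37; F_rep = 11·(4,4)/32² = (0.0430,0.0430)
F = F_att + ΣF_rep = (3.5430,-0.2070)
Δp = p'−p = (0.7086,-0.0414); α = Δx/Fx = (907/1280) / (907/256) = 1/5
check: Δy/Fy = (-53/1280) / (-53/256) = 1/5 ✓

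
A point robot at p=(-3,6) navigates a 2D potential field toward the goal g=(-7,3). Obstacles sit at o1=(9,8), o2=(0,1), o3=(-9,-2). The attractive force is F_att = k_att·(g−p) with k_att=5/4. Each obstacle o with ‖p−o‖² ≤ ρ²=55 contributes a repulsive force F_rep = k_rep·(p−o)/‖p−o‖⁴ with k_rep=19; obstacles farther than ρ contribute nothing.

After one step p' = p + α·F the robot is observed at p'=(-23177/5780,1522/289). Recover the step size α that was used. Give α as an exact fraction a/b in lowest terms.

F_att = 5/4·(g−p) = 5/4·(-4,-3) = (-5.0000,-3.7500)
o1: d²=148 > ρ²=55 → inactive
o2: d²=34 ≤ ρ²=55; F_rep = 19·(-3,5)/34² = (-0.0493,0.0822)
o3: d²=100 > ρ²=55 → inactive
F = F_att + ΣF_rep = (-5.0493,-3.6678)
Δp = p'−p = (-1.0099,-0.7336); α = Δx/Fx = (-5837/5780) / (-5837/1156) = 1/5
check: Δy/Fy = (-212/289) / (-1060/289) = 1/5 ✓

α = 1/5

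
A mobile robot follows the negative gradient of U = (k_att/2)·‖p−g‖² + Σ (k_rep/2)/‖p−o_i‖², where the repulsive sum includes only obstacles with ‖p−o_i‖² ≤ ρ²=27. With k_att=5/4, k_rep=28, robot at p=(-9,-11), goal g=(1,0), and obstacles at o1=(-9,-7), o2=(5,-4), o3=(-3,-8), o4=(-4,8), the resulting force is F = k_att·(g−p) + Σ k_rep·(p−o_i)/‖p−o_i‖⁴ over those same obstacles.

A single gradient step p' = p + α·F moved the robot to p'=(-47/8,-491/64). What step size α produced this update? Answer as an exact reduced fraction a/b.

F_att = 5/4·(g−p) = 5/4·(10,11) = (12.5000,13.7500)
o1: d²=16 ≤ ρ²=27; F_rep = 28·(0,-4)/16² = (0.0000,-0.4375)
o2: d²=245 > ρ²=27 → inactive
o3: d²=45 > ρ²=27 → inactive
o4: d²=386 > ρ²=27 → inactive
F = F_att + ΣF_rep = (12.5000,13.3125)
Δp = p'−p = (3.1250,3.3281); α = Δx/Fx = (25/8) / (25/2) = 1/4
check: Δy/Fy = (213/64) / (213/16) = 1/4 ✓

α = 1/4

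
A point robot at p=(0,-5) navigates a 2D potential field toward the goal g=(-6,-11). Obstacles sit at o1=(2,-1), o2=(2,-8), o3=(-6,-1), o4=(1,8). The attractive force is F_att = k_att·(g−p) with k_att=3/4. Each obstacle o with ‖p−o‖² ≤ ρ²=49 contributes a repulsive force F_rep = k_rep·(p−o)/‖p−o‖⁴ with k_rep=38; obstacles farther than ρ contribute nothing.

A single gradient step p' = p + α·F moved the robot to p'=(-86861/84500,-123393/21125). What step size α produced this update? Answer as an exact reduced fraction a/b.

α = 1/5

F_att = 3/4·(g−p) = 3/4·(-6,-6) = (-4.5000,-4.5000)
o1: d²=20 ≤ ρ²=49; F_rep = 38·(-2,-4)/20² = (-0.1900,-0.3800)
o2: d²=13 ≤ ρ²=49; F_rep = 38·(-2,3)/13² = (-0.4497,0.6746)
o3: d²=52 > ρ²=49 → inactive
o4: d²=170 > ρ²=49 → inactive
F = F_att + ΣF_rep = (-5.1397,-4.2054)
Δp = p'−p = (-1.0279,-0.8411); α = Δx/Fx = (-86861/84500) / (-86861/16900) = 1/5
check: Δy/Fy = (-17768/21125) / (-17768/4225) = 1/5 ✓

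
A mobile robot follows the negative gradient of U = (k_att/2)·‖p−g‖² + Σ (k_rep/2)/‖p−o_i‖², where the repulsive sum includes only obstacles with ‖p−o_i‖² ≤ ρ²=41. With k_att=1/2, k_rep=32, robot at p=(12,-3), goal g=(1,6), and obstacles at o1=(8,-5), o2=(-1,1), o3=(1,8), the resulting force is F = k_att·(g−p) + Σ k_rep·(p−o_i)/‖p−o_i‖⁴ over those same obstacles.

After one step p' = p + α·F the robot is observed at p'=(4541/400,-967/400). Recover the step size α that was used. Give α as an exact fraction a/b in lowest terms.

α = 1/8

F_att = 1/2·(g−p) = 1/2·(-11,9) = (-5.5000,4.5000)
o1: d²=20 ≤ ρ²=41; F_rep = 32·(4,2)/20² = (0.3200,0.1600)
o2: d²=185 > ρ²=41 → inactive
o3: d²=242 > ρ²=41 → inactive
F = F_att + ΣF_rep = (-5.1800,4.6600)
Δp = p'−p = (-0.6475,0.5825); α = Δx/Fx = (-259/400) / (-259/50) = 1/8
check: Δy/Fy = (233/400) / (233/50) = 1/8 ✓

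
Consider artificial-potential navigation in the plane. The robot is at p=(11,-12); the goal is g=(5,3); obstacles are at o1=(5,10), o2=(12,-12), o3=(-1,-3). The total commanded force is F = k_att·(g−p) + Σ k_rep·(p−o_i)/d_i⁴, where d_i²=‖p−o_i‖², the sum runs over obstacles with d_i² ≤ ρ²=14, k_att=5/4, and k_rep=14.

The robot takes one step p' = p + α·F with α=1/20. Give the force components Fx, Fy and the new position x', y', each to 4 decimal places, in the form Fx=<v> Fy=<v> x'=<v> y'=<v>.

Fx=-21.5000 Fy=18.7500 x'=9.9250 y'=-11.0625

F_att = 5/4·(g−p) = 5/4·(-6,15) = (-7.5000,18.7500)
o1: d²=520 > ρ²=14 → inactive
o2: d²=1 ≤ ρ²=14; F_rep = 14·(-1,0)/1² = (-14.0000,0.0000)
o3: d²=225 > ρ²=14 → inactive
F = F_att + ΣF_rep = (-21.5000,18.7500)
p' = p + 1/20·F = (9.9250,-11.0625)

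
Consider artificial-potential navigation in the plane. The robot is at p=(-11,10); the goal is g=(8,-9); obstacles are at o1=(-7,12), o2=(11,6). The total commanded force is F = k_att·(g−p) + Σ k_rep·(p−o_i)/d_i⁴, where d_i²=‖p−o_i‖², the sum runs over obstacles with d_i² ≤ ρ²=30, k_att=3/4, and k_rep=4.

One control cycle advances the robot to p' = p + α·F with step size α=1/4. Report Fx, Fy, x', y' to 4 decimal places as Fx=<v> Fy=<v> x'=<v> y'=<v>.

Fx=14.2100 Fy=-14.2700 x'=-7.4475 y'=6.4325

F_att = 3/4·(g−p) = 3/4·(19,-19) = (14.2500,-14.2500)
o1: d²=20 ≤ ρ²=30; F_rep = 4·(-4,-2)/20² = (-0.0400,-0.0200)
o2: d²=500 > ρ²=30 → inactive
F = F_att + ΣF_rep = (14.2100,-14.2700)
p' = p + 1/4·F = (-7.4475,6.4325)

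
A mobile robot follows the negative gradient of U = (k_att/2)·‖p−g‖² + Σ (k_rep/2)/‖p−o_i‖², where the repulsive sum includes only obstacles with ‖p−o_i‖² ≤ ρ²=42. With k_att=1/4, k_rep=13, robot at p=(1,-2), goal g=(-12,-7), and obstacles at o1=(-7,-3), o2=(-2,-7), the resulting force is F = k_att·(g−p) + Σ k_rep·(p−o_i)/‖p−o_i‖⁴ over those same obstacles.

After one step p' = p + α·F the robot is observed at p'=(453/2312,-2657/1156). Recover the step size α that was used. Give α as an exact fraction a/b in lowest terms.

F_att = 1/4·(g−p) = 1/4·(-13,-5) = (-3.2500,-1.2500)
o1: d²=65 > ρ²=42 → inactive
o2: d²=34 ≤ ρ²=42; F_rep = 13·(3,5)/34² = (0.0337,0.0562)
F = F_att + ΣF_rep = (-3.2163,-1.1938)
Δp = p'−p = (-0.8041,-0.2984); α = Δx/Fx = (-1859/2312) / (-1859/578) = 1/4
check: Δy/Fy = (-345/1156) / (-345/289) = 1/4 ✓

α = 1/4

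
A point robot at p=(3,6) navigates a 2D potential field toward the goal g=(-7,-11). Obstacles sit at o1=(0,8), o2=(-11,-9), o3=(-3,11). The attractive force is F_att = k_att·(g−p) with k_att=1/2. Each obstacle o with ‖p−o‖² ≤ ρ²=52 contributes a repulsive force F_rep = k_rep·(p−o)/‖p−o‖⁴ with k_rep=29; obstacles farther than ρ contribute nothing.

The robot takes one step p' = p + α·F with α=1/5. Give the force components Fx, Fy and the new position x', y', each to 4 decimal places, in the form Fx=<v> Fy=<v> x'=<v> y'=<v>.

Fx=-4.4852 Fy=-8.8432 x'=2.1030 y'=4.2314

F_att = 1/2·(g−p) = 1/2·(-10,-17) = (-5.0000,-8.5000)
o1: d²=13 ≤ ρ²=52; F_rep = 29·(3,-2)/13² = (0.5148,-0.3432)
o2: d²=421 > ρ²=52 → inactive
o3: d²=61 > ρ²=52 → inactive
F = F_att + ΣF_rep = (-4.4852,-8.8432)
p' = p + 1/5·F = (2.1030,4.2314)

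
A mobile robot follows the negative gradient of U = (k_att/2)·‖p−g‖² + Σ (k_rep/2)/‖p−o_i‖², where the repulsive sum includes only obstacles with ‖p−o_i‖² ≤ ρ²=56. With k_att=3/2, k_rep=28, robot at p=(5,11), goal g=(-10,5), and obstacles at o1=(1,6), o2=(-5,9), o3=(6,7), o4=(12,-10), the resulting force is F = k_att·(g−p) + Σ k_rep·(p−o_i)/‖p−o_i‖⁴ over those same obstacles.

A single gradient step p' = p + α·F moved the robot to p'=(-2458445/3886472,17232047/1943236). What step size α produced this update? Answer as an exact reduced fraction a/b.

F_att = 3/2·(g−p) = 3/2·(-15,-6) = (-22.5000,-9.0000)
o1: d²=41 ≤ ρ²=56; F_rep = 28·(4,5)/41² = (0.0666,0.0833)
o2: d²=104 > ρ²=56 → inactive
o3: d²=17 ≤ ρ²=56; F_rep = 28·(-1,4)/17² = (-0.0969,0.3875)
o4: d²=490 > ρ²=56 → inactive
F = F_att + ΣF_rep = (-22.5303,-8.5292)
Δp = p'−p = (-5.6326,-2.1323); α = Δx/Fx = (-21890805/3886472) / (-21890805/971618) = 1/4
check: Δy/Fy = (-4143549/1943236) / (-4143549/485809) = 1/4 ✓

α = 1/4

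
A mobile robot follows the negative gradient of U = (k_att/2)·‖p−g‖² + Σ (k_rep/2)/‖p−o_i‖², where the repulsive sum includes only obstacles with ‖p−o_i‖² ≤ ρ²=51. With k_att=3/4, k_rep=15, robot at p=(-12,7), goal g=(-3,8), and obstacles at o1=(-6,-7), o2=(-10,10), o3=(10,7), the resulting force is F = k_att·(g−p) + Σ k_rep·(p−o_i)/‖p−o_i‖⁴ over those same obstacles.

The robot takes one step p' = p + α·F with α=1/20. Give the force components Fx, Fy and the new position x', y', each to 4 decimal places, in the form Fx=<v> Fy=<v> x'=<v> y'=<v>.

Fx=6.5725 Fy=0.4837 x'=-11.6714 y'=7.0242

F_att = 3/4·(g−p) = 3/4·(9,1) = (6.7500,0.7500)
o1: d²=232 > ρ²=51 → inactive
o2: d²=13 ≤ ρ²=51; F_rep = 15·(-2,-3)/13² = (-0.1775,-0.2663)
o3: d²=484 > ρ²=51 → inactive
F = F_att + ΣF_rep = (6.5725,0.4837)
p' = p + 1/20·F = (-11.6714,7.0242)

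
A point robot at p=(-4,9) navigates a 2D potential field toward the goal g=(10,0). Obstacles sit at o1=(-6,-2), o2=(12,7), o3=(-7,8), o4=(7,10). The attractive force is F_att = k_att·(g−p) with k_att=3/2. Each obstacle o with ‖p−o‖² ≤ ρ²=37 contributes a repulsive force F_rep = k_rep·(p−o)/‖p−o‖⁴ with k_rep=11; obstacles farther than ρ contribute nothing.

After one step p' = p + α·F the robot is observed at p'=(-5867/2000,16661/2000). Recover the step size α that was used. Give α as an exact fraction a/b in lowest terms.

F_att = 3/2·(g−p) = 3/2·(14,-9) = (21.0000,-13.5000)
o1: d²=125 > ρ²=37 → inactive
o2: d²=260 > ρ²=37 → inactive
o3: d²=10 ≤ ρ²=37; F_rep = 11·(3,1)/10² = (0.3300,0.1100)
o4: d²=122 > ρ²=37 → inactive
F = F_att + ΣF_rep = (21.3300,-13.3900)
Δp = p'−p = (1.0665,-0.6695); α = Δx/Fx = (2133/2000) / (2133/100) = 1/20
check: Δy/Fy = (-1339/2000) / (-1339/100) = 1/20 ✓

α = 1/20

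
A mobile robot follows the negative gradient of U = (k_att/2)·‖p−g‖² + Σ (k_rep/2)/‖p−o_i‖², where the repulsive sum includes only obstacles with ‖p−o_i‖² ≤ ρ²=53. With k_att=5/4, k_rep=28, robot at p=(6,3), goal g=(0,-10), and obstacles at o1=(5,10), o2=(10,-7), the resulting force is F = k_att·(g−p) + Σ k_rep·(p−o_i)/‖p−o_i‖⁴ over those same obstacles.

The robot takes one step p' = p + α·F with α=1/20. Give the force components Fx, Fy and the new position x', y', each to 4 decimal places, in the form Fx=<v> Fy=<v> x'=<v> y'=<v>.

Fx=-7.4888 Fy=-16.3284 x'=5.6256 y'=2.1836

F_att = 5/4·(g−p) = 5/4·(-6,-13) = (-7.5000,-16.2500)
o1: d²=50 ≤ ρ²=53; F_rep = 28·(1,-7)/50² = (0.0112,-0.0784)
o2: d²=116 > ρ²=53 → inactive
F = F_att + ΣF_rep = (-7.4888,-16.3284)
p' = p + 1/20·F = (5.6256,2.1836)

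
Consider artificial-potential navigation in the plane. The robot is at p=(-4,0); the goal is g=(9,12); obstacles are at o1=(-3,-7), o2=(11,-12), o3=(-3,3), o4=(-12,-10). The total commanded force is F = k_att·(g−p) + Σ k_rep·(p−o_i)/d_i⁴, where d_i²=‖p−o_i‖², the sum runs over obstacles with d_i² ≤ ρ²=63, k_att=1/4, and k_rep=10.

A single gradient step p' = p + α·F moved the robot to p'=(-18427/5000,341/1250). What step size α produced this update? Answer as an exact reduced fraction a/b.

α = 1/10

F_att = 1/4·(g−p) = 1/4·(13,12) = (3.2500,3.0000)
o1: d²=50 ≤ ρ²=63; F_rep = 10·(-1,7)/50² = (-0.0040,0.0280)
o2: d²=369 > ρ²=63 → inactive
o3: d²=10 ≤ ρ²=63; F_rep = 10·(-1,-3)/10² = (-0.1000,-0.3000)
o4: d²=164 > ρ²=63 → inactive
F = F_att + ΣF_rep = (3.1460,2.7280)
Δp = p'−p = (0.3146,0.2728); α = Δx/Fx = (1573/5000) / (1573/500) = 1/10
check: Δy/Fy = (341/1250) / (341/125) = 1/10 ✓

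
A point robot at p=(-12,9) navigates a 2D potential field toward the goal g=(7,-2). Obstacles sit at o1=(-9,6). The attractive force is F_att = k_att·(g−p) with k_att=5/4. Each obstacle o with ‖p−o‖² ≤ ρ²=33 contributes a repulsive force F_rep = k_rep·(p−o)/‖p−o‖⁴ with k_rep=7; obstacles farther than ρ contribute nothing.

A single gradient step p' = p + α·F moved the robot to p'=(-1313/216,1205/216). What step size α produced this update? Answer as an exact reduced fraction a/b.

F_att = 5/4·(g−p) = 5/4·(19,-11) = (23.7500,-13.7500)
o1: d²=18 ≤ ρ²=33; F_rep = 7·(-3,3)/18² = (-0.0648,0.0648)
F = F_att + ΣF_rep = (23.6852,-13.6852)
Δp = p'−p = (5.9213,-3.4213); α = Δx/Fx = (1279/216) / (1279/54) = 1/4
check: Δy/Fy = (-739/216) / (-739/54) = 1/4 ✓

α = 1/4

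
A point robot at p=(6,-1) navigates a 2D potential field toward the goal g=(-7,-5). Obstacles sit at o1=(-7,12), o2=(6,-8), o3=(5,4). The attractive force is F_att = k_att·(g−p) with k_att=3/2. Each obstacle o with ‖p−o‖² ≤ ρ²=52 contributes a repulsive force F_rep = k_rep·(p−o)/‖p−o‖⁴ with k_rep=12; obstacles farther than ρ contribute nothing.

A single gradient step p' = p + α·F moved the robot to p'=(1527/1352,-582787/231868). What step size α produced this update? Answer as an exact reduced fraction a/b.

F_att = 3/2·(g−p) = 3/2·(-13,-4) = (-19.5000,-6.0000)
o1: d²=338 > ρ²=52 → inactive
o2: d²=49 ≤ ρ²=52; F_rep = 12·(0,7)/49² = (0.0000,0.0350)
o3: d²=26 ≤ ρ²=52; F_rep = 12·(1,-5)/26² = (0.0178,-0.0888)
F = F_att + ΣF_rep = (-19.4822,-6.0538)
Δp = p'−p = (-4.8706,-1.5134); α = Δx/Fx = (-6585/1352) / (-6585/338) = 1/4
check: Δy/Fy = (-350919/231868) / (-350919/57967) = 1/4 ✓

α = 1/4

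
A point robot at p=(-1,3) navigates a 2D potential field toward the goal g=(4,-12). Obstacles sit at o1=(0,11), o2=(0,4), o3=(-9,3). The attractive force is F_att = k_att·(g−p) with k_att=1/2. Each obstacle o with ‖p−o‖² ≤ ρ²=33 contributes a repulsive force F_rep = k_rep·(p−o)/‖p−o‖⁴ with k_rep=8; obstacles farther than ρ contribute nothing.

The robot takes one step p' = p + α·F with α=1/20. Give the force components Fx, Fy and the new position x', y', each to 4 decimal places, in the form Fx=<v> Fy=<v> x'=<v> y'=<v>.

F_att = 1/2·(g−p) = 1/2·(5,-15) = (2.5000,-7.5000)
o1: d²=65 > ρ²=33 → inactive
o2: d²=2 ≤ ρ²=33; F_rep = 8·(-1,-1)/2² = (-2.0000,-2.0000)
o3: d²=64 > ρ²=33 → inactive
F = F_att + ΣF_rep = (0.5000,-9.5000)
p' = p + 1/20·F = (-0.9750,2.5250)

Fx=0.5000 Fy=-9.5000 x'=-0.9750 y'=2.5250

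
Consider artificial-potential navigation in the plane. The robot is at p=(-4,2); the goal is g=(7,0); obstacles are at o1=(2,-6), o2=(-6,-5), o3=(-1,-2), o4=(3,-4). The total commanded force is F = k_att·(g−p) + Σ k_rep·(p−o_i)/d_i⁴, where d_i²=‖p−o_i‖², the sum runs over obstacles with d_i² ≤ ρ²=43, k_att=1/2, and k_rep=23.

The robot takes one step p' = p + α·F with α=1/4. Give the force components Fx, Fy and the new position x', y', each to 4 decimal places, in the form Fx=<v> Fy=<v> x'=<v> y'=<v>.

Fx=5.3896 Fy=-0.8528 x'=-2.6526 y'=1.7868

F_att = 1/2·(g−p) = 1/2·(11,-2) = (5.5000,-1.0000)
o1: d²=100 > ρ²=43 → inactive
o2: d²=53 > ρ²=43 → inactive
o3: d²=25 ≤ ρ²=43; F_rep = 23·(-3,4)/25² = (-0.1104,0.1472)
o4: d²=85 > ρ²=43 → inactive
F = F_att + ΣF_rep = (5.3896,-0.8528)
p' = p + 1/4·F = (-2.6526,1.7868)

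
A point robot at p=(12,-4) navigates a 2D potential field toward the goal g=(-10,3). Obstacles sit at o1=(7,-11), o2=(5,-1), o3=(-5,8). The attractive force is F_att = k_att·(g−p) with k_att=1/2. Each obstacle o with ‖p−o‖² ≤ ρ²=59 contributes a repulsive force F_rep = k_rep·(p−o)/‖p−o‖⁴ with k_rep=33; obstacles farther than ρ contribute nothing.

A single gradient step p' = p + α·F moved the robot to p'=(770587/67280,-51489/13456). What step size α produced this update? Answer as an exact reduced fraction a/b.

α = 1/20

F_att = 1/2·(g−p) = 1/2·(-22,7) = (-11.0000,3.5000)
o1: d²=74 > ρ²=59 → inactive
o2: d²=58 ≤ ρ²=59; F_rep = 33·(7,-3)/58² = (0.0687,-0.0294)
o3: d²=433 > ρ²=59 → inactive
F = F_att + ΣF_rep = (-10.9313,3.4706)
Δp = p'−p = (-0.5466,0.1735); α = Δx/Fx = (-36773/67280) / (-36773/3364) = 1/20
check: Δy/Fy = (2335/13456) / (11675/3364) = 1/20 ✓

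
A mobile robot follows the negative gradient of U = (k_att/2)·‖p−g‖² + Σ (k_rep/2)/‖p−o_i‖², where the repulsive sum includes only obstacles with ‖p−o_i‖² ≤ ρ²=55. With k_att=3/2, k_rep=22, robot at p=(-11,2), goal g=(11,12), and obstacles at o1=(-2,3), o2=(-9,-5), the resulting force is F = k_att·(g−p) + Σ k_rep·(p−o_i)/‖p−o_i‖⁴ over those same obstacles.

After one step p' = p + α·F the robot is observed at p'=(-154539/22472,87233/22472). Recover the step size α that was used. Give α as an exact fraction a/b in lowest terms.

F_att = 3/2·(g−p) = 3/2·(22,10) = (33.0000,15.0000)
o1: d²=82 > ρ²=55 → inactive
o2: d²=53 ≤ ρ²=55; F_rep = 22·(-2,7)/53² = (-0.0157,0.0548)
F = F_att + ΣF_rep = (32.9843,15.0548)
Δp = p'−p = (4.1230,1.8819); α = Δx/Fx = (92653/22472) / (92653/2809) = 1/8
check: Δy/Fy = (42289/22472) / (42289/2809) = 1/8 ✓

α = 1/8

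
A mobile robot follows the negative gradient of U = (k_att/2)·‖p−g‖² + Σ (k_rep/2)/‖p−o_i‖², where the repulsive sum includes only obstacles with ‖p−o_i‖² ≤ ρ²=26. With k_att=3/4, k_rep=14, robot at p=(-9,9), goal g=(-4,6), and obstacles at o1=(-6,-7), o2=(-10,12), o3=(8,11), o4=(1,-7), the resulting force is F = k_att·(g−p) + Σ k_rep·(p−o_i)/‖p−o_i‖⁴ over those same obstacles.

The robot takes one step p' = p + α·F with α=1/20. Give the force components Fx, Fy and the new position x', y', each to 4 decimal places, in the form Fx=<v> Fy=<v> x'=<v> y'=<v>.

F_att = 3/4·(g−p) = 3/4·(5,-3) = (3.7500,-2.2500)
o1: d²=265 > ρ²=26 → inactive
o2: d²=10 ≤ ρ²=26; F_rep = 14·(1,-3)/10² = (0.1400,-0.4200)
o3: d²=293 > ρ²=26 → inactive
o4: d²=356 > ρ²=26 → inactive
F = F_att + ΣF_rep = (3.8900,-2.6700)
p' = p + 1/20·F = (-8.8055,8.8665)

Fx=3.8900 Fy=-2.6700 x'=-8.8055 y'=8.8665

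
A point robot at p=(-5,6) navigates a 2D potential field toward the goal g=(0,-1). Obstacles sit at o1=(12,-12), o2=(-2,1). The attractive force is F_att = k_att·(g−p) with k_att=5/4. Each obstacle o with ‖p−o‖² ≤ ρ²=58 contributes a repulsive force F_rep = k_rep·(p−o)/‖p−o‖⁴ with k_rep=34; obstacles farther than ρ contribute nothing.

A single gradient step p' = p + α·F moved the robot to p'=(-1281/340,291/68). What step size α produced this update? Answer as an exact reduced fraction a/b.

α = 1/5

F_att = 5/4·(g−p) = 5/4·(5,-7) = (6.2500,-8.7500)
o1: d²=613 > ρ²=58 → inactive
o2: d²=34 ≤ ρ²=58; F_rep = 34·(-3,5)/34² = (-0.0882,0.1471)
F = F_att + ΣF_rep = (6.1618,-8.6029)
Δp = p'−p = (1.2324,-1.7206); α = Δx/Fx = (419/340) / (419/68) = 1/5
check: Δy/Fy = (-117/68) / (-585/68) = 1/5 ✓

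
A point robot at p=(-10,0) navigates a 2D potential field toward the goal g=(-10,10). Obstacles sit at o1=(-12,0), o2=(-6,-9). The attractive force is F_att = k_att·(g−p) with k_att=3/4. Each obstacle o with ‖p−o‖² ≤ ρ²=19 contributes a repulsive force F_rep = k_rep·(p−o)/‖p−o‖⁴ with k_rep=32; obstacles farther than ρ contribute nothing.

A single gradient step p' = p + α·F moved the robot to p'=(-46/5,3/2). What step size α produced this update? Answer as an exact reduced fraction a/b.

F_att = 3/4·(g−p) = 3/4·(0,10) = (0.0000,7.5000)
o1: d²=4 ≤ ρ²=19; F_rep = 32·(2,0)/4² = (4.0000,0.0000)
o2: d²=97 > ρ²=19 → inactive
F = F_att + ΣF_rep = (4.0000,7.5000)
Δp = p'−p = (0.8000,1.5000); α = Δx/Fx = (4/5) / (4) = 1/5
check: Δy/Fy = (3/2) / (15/2) = 1/5 ✓

α = 1/5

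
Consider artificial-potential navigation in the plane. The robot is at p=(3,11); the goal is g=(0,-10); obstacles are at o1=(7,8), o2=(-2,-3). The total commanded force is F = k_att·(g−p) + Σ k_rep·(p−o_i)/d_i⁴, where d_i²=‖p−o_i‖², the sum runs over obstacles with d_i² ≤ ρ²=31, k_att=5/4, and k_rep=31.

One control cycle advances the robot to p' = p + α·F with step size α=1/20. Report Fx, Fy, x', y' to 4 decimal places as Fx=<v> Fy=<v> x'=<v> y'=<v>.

F_att = 5/4·(g−p) = 5/4·(-3,-21) = (-3.7500,-26.2500)
o1: d²=25 ≤ ρ²=31; F_rep = 31·(-4,3)/25² = (-0.1984,0.1488)
o2: d²=221 > ρ²=31 → inactive
F = F_att + ΣF_rep = (-3.9484,-26.1012)
p' = p + 1/20·F = (2.8026,9.6949)

Fx=-3.9484 Fy=-26.1012 x'=2.8026 y'=9.6949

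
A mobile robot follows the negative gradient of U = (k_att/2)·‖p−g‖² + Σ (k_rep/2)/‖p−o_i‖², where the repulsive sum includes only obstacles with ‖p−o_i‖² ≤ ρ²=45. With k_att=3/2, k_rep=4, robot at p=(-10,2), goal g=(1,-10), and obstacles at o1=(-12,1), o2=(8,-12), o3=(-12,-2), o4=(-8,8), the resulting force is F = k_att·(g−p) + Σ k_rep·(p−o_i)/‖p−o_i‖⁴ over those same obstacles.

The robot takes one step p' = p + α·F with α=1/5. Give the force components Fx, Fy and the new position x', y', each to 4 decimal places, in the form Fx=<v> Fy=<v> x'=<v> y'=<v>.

Fx=16.8350 Fy=-17.8150 x'=-6.6330 y'=-1.5630

F_att = 3/2·(g−p) = 3/2·(11,-12) = (16.5000,-18.0000)
o1: d²=5 ≤ ρ²=45; F_rep = 4·(2,1)/5² = (0.3200,0.1600)
o2: d²=520 > ρ²=45 → inactive
o3: d²=20 ≤ ρ²=45; F_rep = 4·(2,4)/20² = (0.0200,0.0400)
o4: d²=40 ≤ ρ²=45; F_rep = 4·(-2,-6)/40² = (-0.0050,-0.0150)
F = F_att + ΣF_rep = (16.8350,-17.8150)
p' = p + 1/5·F = (-6.6330,-1.5630)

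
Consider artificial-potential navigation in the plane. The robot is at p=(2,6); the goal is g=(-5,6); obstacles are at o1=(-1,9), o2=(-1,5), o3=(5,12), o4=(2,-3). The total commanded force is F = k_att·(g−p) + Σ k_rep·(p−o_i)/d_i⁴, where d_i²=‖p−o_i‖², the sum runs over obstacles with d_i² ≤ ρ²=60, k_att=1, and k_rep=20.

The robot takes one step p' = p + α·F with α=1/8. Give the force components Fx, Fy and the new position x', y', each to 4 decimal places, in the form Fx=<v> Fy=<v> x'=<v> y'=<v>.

Fx=-6.2444 Fy=-0.0444 x'=1.2194 y'=5.9944

F_att = 1·(g−p) = 1·(-7,0) = (-7.0000,0.0000)
o1: d²=18 ≤ ρ²=60; F_rep = 20·(3,-3)/18² = (0.1852,-0.1852)
o2: d²=10 ≤ ρ²=60; F_rep = 20·(3,1)/10² = (0.6000,0.2000)
o3: d²=45 ≤ ρ²=60; F_rep = 20·(-3,-6)/45² = (-0.0296,-0.0593)
o4: d²=81 > ρ²=60 → inactive
F = F_att + ΣF_rep = (-6.2444,-0.0444)
p' = p + 1/8·F = (1.2194,5.9944)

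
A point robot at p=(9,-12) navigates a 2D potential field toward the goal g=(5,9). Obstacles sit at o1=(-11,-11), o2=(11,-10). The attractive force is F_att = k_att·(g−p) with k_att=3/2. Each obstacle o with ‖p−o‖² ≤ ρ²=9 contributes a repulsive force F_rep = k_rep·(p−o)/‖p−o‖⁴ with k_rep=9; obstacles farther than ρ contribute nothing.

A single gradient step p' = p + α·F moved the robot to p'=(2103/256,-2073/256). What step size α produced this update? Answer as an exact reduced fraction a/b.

F_att = 3/2·(g−p) = 3/2·(-4,21) = (-6.0000,31.5000)
o1: d²=401 > ρ²=9 → inactive
o2: d²=8 ≤ ρ²=9; F_rep = 9·(-2,-2)/8² = (-0.2812,-0.2812)
F = F_att + ΣF_rep = (-6.2812,31.2188)
Δp = p'−p = (-0.7852,3.9023); α = Δx/Fx = (-201/256) / (-201/32) = 1/8
check: Δy/Fy = (999/256) / (999/32) = 1/8 ✓

α = 1/8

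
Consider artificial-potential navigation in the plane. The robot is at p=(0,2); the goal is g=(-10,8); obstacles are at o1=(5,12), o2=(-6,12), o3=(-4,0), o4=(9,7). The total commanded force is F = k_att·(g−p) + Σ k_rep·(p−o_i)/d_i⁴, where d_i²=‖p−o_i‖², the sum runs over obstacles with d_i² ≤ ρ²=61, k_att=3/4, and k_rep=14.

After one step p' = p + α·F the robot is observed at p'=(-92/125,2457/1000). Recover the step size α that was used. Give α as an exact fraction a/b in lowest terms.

α = 1/10

F_att = 3/4·(g−p) = 3/4·(-10,6) = (-7.5000,4.5000)
o1: d²=125 > ρ²=61 → inactive
o2: d²=136 > ρ²=61 → inactive
o3: d²=20 ≤ ρ²=61; F_rep = 14·(4,2)/20² = (0.1400,0.0700)
o4: d²=106 > ρ²=61 → inactive
F = F_att + ΣF_rep = (-7.3600,4.5700)
Δp = p'−p = (-0.7360,0.4570); α = Δx/Fx = (-92/125) / (-184/25) = 1/10
check: Δy/Fy = (457/1000) / (457/100) = 1/10 ✓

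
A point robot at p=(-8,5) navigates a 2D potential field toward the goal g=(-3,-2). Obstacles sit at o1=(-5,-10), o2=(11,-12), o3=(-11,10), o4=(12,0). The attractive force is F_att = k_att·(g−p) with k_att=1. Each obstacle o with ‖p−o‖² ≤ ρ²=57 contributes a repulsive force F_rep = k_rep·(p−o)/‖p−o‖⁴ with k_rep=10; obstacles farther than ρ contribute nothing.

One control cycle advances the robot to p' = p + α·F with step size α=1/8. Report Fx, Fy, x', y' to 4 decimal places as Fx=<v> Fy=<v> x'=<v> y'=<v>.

F_att = 1·(g−p) = 1·(5,-7) = (5.0000,-7.0000)
o1: d²=234 > ρ²=57 → inactive
o2: d²=650 > ρ²=57 → inactive
o3: d²=34 ≤ ρ²=57; F_rep = 10·(3,-5)/34² = (0.0260,-0.0433)
o4: d²=425 > ρ²=57 → inactive
F = F_att + ΣF_rep = (5.0260,-7.0433)
p' = p + 1/8·F = (-7.3718,4.1196)

Fx=5.0260 Fy=-7.0433 x'=-7.3718 y'=4.1196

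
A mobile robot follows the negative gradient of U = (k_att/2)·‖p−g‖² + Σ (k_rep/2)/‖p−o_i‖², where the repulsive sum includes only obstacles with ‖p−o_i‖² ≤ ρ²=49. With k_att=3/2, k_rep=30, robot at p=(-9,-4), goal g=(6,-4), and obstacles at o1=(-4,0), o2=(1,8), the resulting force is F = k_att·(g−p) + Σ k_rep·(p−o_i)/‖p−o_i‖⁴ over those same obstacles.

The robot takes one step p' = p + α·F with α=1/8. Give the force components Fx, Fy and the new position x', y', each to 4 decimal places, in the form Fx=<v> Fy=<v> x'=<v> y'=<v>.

Fx=22.4108 Fy=-0.0714 x'=-6.1987 y'=-4.0089

F_att = 3/2·(g−p) = 3/2·(15,0) = (22.5000,0.0000)
o1: d²=41 ≤ ρ²=49; F_rep = 30·(-5,-4)/41² = (-0.0892,-0.0714)
o2: d²=244 > ρ²=49 → inactive
F = F_att + ΣF_rep = (22.4108,-0.0714)
p' = p + 1/8·F = (-6.1987,-4.0089)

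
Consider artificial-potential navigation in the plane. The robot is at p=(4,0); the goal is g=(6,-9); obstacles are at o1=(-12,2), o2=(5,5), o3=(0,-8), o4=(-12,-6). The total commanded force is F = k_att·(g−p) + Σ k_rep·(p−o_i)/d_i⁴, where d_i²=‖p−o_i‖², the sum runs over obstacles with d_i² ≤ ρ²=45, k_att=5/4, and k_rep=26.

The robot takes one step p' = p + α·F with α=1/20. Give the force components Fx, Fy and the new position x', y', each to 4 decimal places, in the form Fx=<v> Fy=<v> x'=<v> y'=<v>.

Fx=2.4615 Fy=-11.4423 x'=4.1231 y'=-0.5721

F_att = 5/4·(g−p) = 5/4·(2,-9) = (2.5000,-11.2500)
o1: d²=260 > ρ²=45 → inactive
o2: d²=26 ≤ ρ²=45; F_rep = 26·(-1,-5)/26² = (-0.0385,-0.1923)
o3: d²=80 > ρ²=45 → inactive
o4: d²=292 > ρ²=45 → inactive
F = F_att + ΣF_rep = (2.4615,-11.4423)
p' = p + 1/20·F = (4.1231,-0.5721)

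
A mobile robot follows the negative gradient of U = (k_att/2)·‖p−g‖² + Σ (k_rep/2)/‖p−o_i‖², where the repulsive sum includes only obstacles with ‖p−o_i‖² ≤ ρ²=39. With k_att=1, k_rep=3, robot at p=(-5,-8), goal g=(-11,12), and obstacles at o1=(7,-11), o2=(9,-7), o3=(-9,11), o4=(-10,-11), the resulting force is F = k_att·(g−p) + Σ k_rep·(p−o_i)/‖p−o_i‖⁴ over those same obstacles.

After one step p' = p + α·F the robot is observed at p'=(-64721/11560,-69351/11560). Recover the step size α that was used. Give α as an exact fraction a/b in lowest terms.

F_att = 1·(g−p) = 1·(-6,20) = (-6.0000,20.0000)
o1: d²=153 > ρ²=39 → inactive
o2: d²=197 > ρ²=39 → inactive
o3: d²=377 > ρ²=39 → inactive
o4: d²=34 ≤ ρ²=39; F_rep = 3·(5,3)/34² = (0.0130,0.0078)
F = F_att + ΣF_rep = (-5.9870,20.0078)
Δp = p'−p = (-0.5987,2.0008); α = Δx/Fx = (-6921/11560) / (-6921/1156) = 1/10
check: Δy/Fy = (23129/11560) / (23129/1156) = 1/10 ✓

α = 1/10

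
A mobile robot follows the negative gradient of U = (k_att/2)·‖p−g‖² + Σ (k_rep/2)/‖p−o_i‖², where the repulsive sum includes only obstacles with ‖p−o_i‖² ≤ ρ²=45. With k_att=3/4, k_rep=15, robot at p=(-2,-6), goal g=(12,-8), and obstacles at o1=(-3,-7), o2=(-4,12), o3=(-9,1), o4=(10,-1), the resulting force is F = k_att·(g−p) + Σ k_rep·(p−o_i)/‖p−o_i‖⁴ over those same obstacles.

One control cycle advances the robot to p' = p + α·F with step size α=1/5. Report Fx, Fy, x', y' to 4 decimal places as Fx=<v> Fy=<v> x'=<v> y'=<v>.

Fx=14.2500 Fy=2.2500 x'=0.8500 y'=-5.5500

F_att = 3/4·(g−p) = 3/4·(14,-2) = (10.5000,-1.5000)
o1: d²=2 ≤ ρ²=45; F_rep = 15·(1,1)/2² = (3.7500,3.7500)
o2: d²=328 > ρ²=45 → inactive
o3: d²=98 > ρ²=45 → inactive
o4: d²=169 > ρ²=45 → inactive
F = F_att + ΣF_rep = (14.2500,2.2500)
p' = p + 1/5·F = (0.8500,-5.5500)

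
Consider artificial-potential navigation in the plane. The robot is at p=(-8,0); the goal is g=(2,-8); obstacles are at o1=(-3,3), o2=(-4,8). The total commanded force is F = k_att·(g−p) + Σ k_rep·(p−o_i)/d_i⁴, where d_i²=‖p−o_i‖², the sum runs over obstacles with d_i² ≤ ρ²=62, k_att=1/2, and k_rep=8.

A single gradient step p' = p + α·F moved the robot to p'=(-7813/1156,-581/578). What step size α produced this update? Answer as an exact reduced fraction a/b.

F_att = 1/2·(g−p) = 1/2·(10,-8) = (5.0000,-4.0000)
o1: d²=34 ≤ ρ²=62; F_rep = 8·(-5,-3)/34² = (-0.0346,-0.0208)
o2: d²=80 > ρ²=62 → inactive
F = F_att + ΣF_rep = (4.9654,-4.0208)
Δp = p'−p = (1.2413,-1.0052); α = Δx/Fx = (1435/1156) / (1435/289) = 1/4
check: Δy/Fy = (-581/578) / (-1162/289) = 1/4 ✓

α = 1/4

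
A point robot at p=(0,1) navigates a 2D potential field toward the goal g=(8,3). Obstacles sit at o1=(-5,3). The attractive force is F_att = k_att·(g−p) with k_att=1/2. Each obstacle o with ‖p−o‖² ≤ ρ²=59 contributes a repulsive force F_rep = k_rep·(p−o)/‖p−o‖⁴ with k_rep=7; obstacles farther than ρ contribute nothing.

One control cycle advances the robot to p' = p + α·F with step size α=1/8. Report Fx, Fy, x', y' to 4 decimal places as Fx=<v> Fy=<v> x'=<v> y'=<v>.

Fx=4.0416 Fy=0.9834 x'=0.5052 y'=1.1229

F_att = 1/2·(g−p) = 1/2·(8,2) = (4.0000,1.0000)
o1: d²=29 ≤ ρ²=59; F_rep = 7·(5,-2)/29² = (0.0416,-0.0166)
F = F_att + ΣF_rep = (4.0416,0.9834)
p' = p + 1/8·F = (0.5052,1.1229)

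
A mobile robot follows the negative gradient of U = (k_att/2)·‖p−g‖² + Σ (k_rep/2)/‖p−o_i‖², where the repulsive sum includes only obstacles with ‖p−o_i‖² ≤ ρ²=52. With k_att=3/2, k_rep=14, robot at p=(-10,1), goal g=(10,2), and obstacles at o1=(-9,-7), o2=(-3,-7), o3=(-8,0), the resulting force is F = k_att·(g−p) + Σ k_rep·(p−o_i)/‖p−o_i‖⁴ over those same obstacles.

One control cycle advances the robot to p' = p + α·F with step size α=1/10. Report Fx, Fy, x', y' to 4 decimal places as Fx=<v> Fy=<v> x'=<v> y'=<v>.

F_att = 3/2·(g−p) = 3/2·(20,1) = (30.0000,1.5000)
o1: d²=65 > ρ²=52 → inactive
o2: d²=113 > ρ²=52 → inactive
o3: d²=5 ≤ ρ²=52; F_rep = 14·(-2,1)/5² = (-1.1200,0.5600)
F = F_att + ΣF_rep = (28.8800,2.0600)
p' = p + 1/10·F = (-7.1120,1.2060)

Fx=28.8800 Fy=2.0600 x'=-7.1120 y'=1.2060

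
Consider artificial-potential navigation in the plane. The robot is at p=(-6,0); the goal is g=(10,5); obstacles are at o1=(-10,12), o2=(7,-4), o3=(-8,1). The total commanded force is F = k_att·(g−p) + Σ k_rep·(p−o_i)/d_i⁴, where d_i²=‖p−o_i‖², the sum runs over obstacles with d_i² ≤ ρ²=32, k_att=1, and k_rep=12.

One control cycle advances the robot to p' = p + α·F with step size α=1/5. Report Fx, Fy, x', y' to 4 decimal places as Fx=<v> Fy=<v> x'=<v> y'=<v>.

Fx=16.9600 Fy=4.5200 x'=-2.6080 y'=0.9040

F_att = 1·(g−p) = 1·(16,5) = (16.0000,5.0000)
o1: d²=160 > ρ²=32 → inactive
o2: d²=185 > ρ²=32 → inactive
o3: d²=5 ≤ ρ²=32; F_rep = 12·(2,-1)/5² = (0.9600,-0.4800)
F = F_att + ΣF_rep = (16.9600,4.5200)
p' = p + 1/5·F = (-2.6080,0.9040)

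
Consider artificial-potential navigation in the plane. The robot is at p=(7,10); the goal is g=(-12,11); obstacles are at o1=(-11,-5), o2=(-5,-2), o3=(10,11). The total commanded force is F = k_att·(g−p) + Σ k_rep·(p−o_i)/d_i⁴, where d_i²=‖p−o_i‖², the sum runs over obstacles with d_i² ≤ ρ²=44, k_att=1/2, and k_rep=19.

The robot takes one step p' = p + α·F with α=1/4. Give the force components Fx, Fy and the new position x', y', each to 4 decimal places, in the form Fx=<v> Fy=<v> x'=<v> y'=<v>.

Fx=-10.0700 Fy=0.3100 x'=4.4825 y'=10.0775

F_att = 1/2·(g−p) = 1/2·(-19,1) = (-9.5000,0.5000)
o1: d²=549 > ρ²=44 → inactive
o2: d²=288 > ρ²=44 → inactive
o3: d²=10 ≤ ρ²=44; F_rep = 19·(-3,-1)/10² = (-0.5700,-0.1900)
F = F_att + ΣF_rep = (-10.0700,0.3100)
p' = p + 1/4·F = (4.4825,10.0775)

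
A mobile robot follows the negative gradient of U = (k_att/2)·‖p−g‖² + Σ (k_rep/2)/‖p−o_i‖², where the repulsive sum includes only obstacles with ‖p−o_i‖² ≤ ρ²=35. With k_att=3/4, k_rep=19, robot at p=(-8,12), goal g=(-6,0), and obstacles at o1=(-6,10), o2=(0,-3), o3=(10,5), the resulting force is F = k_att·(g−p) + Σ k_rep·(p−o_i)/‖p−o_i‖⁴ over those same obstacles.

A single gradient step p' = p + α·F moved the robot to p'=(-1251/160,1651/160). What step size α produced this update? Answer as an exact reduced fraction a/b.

F_att = 3/4·(g−p) = 3/4·(2,-12) = (1.5000,-9.0000)
o1: d²=8 ≤ ρ²=35; F_rep = 19·(-2,2)/8² = (-0.5938,0.5938)
o2: d²=289 > ρ²=35 → inactive
o3: d²=373 > ρ²=35 → inactive
F = F_att + ΣF_rep = (0.9062,-8.4062)
Δp = p'−p = (0.1812,-1.6812); α = Δx/Fx = (29/160) / (29/32) = 1/5
check: Δy/Fy = (-269/160) / (-269/32) = 1/5 ✓

α = 1/5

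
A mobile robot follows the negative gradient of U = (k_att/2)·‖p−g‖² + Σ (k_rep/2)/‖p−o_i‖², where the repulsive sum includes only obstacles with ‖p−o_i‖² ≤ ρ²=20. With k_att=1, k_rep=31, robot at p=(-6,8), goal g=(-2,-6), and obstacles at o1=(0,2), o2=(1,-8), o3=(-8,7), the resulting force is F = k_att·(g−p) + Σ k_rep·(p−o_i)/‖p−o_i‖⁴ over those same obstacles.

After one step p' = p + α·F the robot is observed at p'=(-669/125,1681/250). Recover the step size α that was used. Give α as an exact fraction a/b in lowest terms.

α = 1/10

F_att = 1·(g−p) = 1·(4,-14) = (4.0000,-14.0000)
o1: d²=72 > ρ²=20 → inactive
o2: d²=305 > ρ²=20 → inactive
o3: d²=5 ≤ ρ²=20; F_rep = 31·(2,1)/5² = (2.4800,1.2400)
F = F_att + ΣF_rep = (6.4800,-12.7600)
Δp = p'−p = (0.6480,-1.2760); α = Δx/Fx = (81/125) / (162/25) = 1/10
check: Δy/Fy = (-319/250) / (-319/25) = 1/10 ✓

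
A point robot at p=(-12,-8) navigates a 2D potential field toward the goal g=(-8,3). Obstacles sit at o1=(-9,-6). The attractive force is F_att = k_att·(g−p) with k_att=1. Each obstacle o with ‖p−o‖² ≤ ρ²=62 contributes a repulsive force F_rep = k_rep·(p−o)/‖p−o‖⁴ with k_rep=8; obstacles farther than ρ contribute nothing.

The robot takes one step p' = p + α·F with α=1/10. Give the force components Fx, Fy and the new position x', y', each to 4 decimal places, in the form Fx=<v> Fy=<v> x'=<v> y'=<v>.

F_att = 1·(g−p) = 1·(4,11) = (4.0000,11.0000)
o1: d²=13 ≤ ρ²=62; F_rep = 8·(-3,-2)/13² = (-0.1420,-0.0947)
F = F_att + ΣF_rep = (3.8580,10.9053)
p' = p + 1/10·F = (-11.6142,-6.9095)

Fx=3.8580 Fy=10.9053 x'=-11.6142 y'=-6.9095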